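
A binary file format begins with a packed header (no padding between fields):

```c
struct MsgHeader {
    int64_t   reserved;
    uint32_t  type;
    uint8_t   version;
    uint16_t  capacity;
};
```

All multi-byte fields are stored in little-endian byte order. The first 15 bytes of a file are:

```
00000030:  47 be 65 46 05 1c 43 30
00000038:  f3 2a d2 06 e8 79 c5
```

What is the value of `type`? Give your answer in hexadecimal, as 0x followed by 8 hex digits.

`type` follows `reserved` (8 bytes), so it starts at byte offset 8 and occupies 4 bytes.
Bytes at offsets 8..11: F3 2A D2 06.
In little-endian order the low byte comes first in memory.
Reassemble most-significant byte first: 06 D2 2A F3 → 0x06D22AF3.

0x06D22AF3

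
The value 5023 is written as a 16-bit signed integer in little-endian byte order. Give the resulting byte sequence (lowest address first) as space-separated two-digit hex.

9F 13

5023 in hexadecimal, padded to 16 bits, is 0x139F.
Split into bytes (most-significant first): 13 9F.
Little-endian stores the least-significant byte at the lowest address.
So at ascending addresses the bytes are 9F 13.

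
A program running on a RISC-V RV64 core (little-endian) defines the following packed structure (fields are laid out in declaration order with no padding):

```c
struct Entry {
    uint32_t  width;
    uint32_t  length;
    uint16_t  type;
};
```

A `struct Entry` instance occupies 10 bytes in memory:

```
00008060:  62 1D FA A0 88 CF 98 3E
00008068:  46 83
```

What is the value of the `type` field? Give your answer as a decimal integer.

`type` follows `width` (4 B), `length` (4 B), so it starts at offset 4 + 4 = 8 and occupies 2 bytes.
Bytes at offsets 8..9: 46 83.
Little-endian: lowest address holds the least-significant byte.
Reassemble most-significant byte first: 83 46 → 0x8346.
0x8346 = 33606.

33606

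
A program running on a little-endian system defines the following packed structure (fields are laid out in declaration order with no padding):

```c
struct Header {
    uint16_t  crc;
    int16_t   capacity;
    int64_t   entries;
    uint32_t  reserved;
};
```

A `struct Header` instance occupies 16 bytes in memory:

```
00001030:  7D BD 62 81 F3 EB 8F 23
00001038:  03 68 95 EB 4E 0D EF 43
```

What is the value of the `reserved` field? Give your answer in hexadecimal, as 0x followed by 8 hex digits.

0x43EF0D4E

`reserved` follows `crc` (2 B), `capacity` (2 B), `entries` (8 B), so it starts at offset 2 + 2 + 8 = 12 and occupies 4 bytes.
Bytes at offsets 12..15: 4E 0D EF 43.
Little-endian stores the least-significant byte at the lowest address.
Reassemble most-significant byte first: 43 EF 0D 4E → 0x43EF0D4E.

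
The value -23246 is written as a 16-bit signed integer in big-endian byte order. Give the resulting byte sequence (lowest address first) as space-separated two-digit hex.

Two's complement of -23246 in 16 bits: 23246 = 0x5ACE; invert → 0xA531; add 1 → 0xA532.
Split into bytes (most-significant first): A5 32.
In big-endian order the high byte comes first in memory.
So the memory order matches the most-significant-first order: A5 32.

A5 32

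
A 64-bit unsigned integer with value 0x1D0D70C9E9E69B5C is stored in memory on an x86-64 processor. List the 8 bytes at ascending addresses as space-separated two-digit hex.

Split into bytes (most-significant first): 1D 0D 70 C9 E9 E6 9B 5C.
Little-endian: lowest address holds the least-significant byte.
So at ascending addresses the bytes are 5C 9B E6 E9 C9 70 0D 1D.

5C 9B E6 E9 C9 70 0D 1D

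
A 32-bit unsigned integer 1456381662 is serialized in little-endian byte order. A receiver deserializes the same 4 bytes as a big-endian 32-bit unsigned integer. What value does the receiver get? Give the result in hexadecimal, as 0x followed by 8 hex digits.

1456381662 in 32-bit hexadecimal is 0x56CE9EDE.
Stored little-endian, the bytes at ascending addresses are DE 9E CE 56.
Read back as big-endian, the last byte is least significant, giving 0xDE9ECE56.

0xDE9ECE56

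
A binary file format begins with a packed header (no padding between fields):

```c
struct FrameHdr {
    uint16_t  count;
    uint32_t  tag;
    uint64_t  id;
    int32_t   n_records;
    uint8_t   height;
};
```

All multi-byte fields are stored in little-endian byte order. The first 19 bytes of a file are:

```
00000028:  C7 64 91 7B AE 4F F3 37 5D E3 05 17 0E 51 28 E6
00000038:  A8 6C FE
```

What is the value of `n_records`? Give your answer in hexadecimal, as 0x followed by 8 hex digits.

0x6CA8E628

`n_records` follows `count` (2 B), `tag` (4 B), `id` (8 B), so it starts at offset 2 + 4 + 8 = 14 and occupies 4 bytes.
Bytes at offsets 14..17: 28 E6 A8 6C.
In little-endian order the low byte comes first in memory.
Reassemble most-significant byte first: 6C A8 E6 28 → 0x6CA8E628.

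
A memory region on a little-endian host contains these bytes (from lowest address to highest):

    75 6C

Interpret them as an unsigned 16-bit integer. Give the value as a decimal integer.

Little-endian: lowest address holds the least-significant byte.
Reassemble most-significant byte first: 6C 75 → 0x6C75.
0x6C75 = 27765.

27765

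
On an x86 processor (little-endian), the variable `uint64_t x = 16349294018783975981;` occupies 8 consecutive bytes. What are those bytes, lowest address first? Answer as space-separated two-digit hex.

2D 9A 09 AE 49 5C E4 E2

16349294018783975981 in hexadecimal, padded to 64 bits, is 0xE2E45C49AE099A2D.
Split into bytes (most-significant first): E2 E4 5C 49 AE 09 9A 2D.
In little-endian order the low byte comes first in memory.
So at ascending addresses the bytes are 2D 9A 09 AE 49 5C E4 E2.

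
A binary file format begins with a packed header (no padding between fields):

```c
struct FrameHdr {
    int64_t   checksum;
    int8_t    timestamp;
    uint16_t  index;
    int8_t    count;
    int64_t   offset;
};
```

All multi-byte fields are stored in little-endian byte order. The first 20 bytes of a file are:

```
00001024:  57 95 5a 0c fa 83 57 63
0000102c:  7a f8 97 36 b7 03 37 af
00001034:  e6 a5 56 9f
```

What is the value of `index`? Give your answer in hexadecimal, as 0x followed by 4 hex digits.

0x97F8

`index` follows `checksum` (8 B), `timestamp` (1 B), so it starts at offset 8 + 1 = 9 and occupies 2 bytes.
Bytes at offsets 9..10: F8 97.
Little-endian stores the least-significant byte at the lowest address.
Reassemble most-significant byte first: 97 F8 → 0x97F8.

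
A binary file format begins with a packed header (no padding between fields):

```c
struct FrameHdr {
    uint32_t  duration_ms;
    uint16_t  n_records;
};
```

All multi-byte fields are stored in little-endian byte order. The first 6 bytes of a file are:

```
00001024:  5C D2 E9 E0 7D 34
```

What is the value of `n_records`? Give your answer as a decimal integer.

13437

`n_records` follows `duration_ms` (4 bytes), so it starts at byte offset 4 and occupies 2 bytes.
Bytes at offsets 4..5: 7D 34.
In little-endian order the low byte comes first in memory.
Reassemble most-significant byte first: 34 7D → 0x347D.
0x347D = 13437.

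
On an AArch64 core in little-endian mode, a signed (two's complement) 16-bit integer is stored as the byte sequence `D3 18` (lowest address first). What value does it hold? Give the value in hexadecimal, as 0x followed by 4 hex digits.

0x18D3

Little-endian: lowest address holds the least-significant byte.
Reassemble most-significant byte first: 18 D3 → 0x18D3.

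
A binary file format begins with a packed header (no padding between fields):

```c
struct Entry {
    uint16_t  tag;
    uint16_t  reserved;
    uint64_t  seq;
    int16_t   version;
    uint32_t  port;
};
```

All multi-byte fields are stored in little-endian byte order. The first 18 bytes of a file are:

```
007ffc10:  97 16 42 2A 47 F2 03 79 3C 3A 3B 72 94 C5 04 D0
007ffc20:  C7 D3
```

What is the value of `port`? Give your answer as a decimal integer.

`port` follows `tag` (2 B), `reserved` (2 B), `seq` (8 B), `version` (2 B), so it starts at offset 2 + 2 + 8 + 2 = 14 and occupies 4 bytes.
Bytes at offsets 14..17: 04 D0 C7 D3.
Little-endian: lowest address holds the least-significant byte.
Reassemble most-significant byte first: D3 C7 D0 04 → 0xD3C7D004.
0xD3C7D004 = 3553087492.

3553087492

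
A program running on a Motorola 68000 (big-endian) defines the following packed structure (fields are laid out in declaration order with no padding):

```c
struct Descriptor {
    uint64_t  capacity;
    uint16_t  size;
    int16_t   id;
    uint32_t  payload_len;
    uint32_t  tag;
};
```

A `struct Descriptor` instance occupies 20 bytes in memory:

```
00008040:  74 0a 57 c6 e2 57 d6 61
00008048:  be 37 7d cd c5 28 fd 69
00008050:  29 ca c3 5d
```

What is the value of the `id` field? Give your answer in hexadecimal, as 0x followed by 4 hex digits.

0x7DCD

`id` follows `capacity` (8 B), `size` (2 B), so it starts at offset 8 + 2 = 10 and occupies 2 bytes.
Bytes at offsets 10..11: 7D CD.
In big-endian order the high byte comes first in memory.
The bytes are already most-significant first: 0x7DCD.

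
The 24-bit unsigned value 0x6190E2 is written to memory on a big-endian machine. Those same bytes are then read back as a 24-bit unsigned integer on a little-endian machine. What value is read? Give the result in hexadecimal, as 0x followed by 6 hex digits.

Stored big-endian, the bytes at ascending addresses are 61 90 E2.
Read back as little-endian, the first byte is least significant, giving 0xE29061.

0xE29061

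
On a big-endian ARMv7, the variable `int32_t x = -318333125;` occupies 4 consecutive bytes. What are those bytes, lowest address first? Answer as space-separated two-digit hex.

Two's complement of -318333125 in 32 bits: 318333125 = 0x12F960C5; invert → 0xED069F3A; add 1 → 0xED069F3B.
Split into bytes (most-significant first): ED 06 9F 3B.
In big-endian order the high byte comes first in memory.
So the memory order matches the most-significant-first order: ED 06 9F 3B.

ED 06 9F 3B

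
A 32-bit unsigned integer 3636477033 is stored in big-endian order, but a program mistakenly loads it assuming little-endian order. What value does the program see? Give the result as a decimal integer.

1765589208

3636477033 in 32-bit hexadecimal is 0xD8C03C69.
Stored big-endian, the bytes at ascending addresses are D8 C0 3C 69.
Read back as little-endian, the first byte is least significant, giving 0x693CC0D8.
0x693CC0D8 = 1765589208.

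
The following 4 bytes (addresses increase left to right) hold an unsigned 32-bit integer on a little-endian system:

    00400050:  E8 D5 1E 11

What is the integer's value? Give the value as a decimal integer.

287233512

In little-endian order the low byte comes first in memory.
Reassemble most-significant byte first: 11 1E D5 E8 → 0x111ED5E8.
0x111ED5E8 = 287233512.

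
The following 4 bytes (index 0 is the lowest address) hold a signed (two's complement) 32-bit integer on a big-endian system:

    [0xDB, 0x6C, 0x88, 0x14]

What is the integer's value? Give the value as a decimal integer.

In big-endian order the high byte comes first in memory.
The bytes are already most-significant first: 0xDB6C8814.
Top bit is set, so as a signed 32-bit value this is 0xDB6C8814 − 2^32 = -613644268.

-613644268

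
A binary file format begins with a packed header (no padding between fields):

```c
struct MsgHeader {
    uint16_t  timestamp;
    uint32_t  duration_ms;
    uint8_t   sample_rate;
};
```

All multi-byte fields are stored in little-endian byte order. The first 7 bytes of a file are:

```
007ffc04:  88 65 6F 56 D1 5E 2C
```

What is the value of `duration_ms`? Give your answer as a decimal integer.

1590777455

`duration_ms` follows `timestamp` (2 bytes), so it starts at byte offset 2 and occupies 4 bytes.
Bytes at offsets 2..5: 6F 56 D1 5E.
Little-endian: lowest address holds the least-significant byte.
Reassemble most-significant byte first: 5E D1 56 6F → 0x5ED1566F.
0x5ED1566F = 1590777455.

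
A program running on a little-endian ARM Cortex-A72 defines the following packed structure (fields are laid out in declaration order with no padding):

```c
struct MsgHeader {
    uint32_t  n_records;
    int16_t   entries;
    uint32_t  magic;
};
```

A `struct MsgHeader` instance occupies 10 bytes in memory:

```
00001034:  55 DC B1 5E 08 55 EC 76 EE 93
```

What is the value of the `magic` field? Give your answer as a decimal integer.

`magic` follows `n_records` (4 B), `entries` (2 B), so it starts at offset 4 + 2 = 6 and occupies 4 bytes.
Bytes at offsets 6..9: EC 76 EE 93.
In little-endian order the low byte comes first in memory.
Reassemble most-significant byte first: 93 EE 76 EC → 0x93EE76EC.
0x93EE76EC = 2481878764.

2481878764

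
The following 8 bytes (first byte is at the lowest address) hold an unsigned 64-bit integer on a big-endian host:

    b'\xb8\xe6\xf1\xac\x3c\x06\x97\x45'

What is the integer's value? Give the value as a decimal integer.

In big-endian order the high byte comes first in memory.
The bytes are already most-significant first: 0xB8E6F1AC3C069745.
0xB8E6F1AC3C069745 = 13323602269665924933.

13323602269665924933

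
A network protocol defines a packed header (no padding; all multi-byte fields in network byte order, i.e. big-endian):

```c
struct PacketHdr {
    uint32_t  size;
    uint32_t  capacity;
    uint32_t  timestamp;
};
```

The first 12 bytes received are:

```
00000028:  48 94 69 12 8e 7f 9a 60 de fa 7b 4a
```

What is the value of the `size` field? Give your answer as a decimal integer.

1217685778

`size` is the first field, at byte offset 0, occupying 4 bytes.
Bytes at offsets 0..3: 48 94 69 12.
Big-endian: lowest address holds the most-significant byte.
The bytes are already most-significant first: 0x48946912.
0x48946912 = 1217685778.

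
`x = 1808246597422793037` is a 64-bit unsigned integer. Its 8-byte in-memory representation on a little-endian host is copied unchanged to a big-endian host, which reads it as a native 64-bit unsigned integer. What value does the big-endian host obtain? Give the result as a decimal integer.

5602954204083525657

1808246597422793037 in 64-bit hexadecimal is 0x19182EB329B1C14D.
Stored little-endian, the bytes at ascending addresses are 4D C1 B1 29 B3 2E 18 19.
Read back as big-endian, the last byte is least significant, giving 0x4DC1B129B32E1819.
0x4DC1B129B32E1819 = 5602954204083525657.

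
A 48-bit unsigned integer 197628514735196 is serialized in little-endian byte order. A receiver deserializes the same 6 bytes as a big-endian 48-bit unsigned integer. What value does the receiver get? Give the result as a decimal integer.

197628514735196 in 48-bit hexadecimal is 0xB3BDF96B145C.
Stored little-endian, the bytes at ascending addresses are 5C 14 6B F9 BD B3.
Read back as big-endian, the last byte is least significant, giving 0x5C146BF9BDB3.
0x5C146BF9BDB3 = 101242780630451.

101242780630451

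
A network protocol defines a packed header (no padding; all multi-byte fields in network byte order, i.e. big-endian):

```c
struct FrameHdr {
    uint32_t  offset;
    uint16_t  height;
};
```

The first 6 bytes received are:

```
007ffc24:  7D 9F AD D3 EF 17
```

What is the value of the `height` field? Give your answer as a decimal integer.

61207

`height` follows `offset` (4 bytes), so it starts at byte offset 4 and occupies 2 bytes.
Bytes at offsets 4..5: EF 17.
In big-endian order the high byte comes first in memory.
The bytes are already most-significant first: 0xEF17.
0xEF17 = 61207.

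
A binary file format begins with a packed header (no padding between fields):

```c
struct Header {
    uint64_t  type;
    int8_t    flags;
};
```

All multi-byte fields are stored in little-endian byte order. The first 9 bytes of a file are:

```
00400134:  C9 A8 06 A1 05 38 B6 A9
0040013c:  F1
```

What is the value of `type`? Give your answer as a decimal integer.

12229023434998720713

`type` is the first field, at byte offset 0, occupying 8 bytes.
Bytes at offsets 0..7: C9 A8 06 A1 05 38 B6 A9.
Little-endian: lowest address holds the least-significant byte.
Reassemble most-significant byte first: A9 B6 38 05 A1 06 A8 C9 → 0xA9B63805A106A8C9.
0xA9B63805A106A8C9 = 12229023434998720713.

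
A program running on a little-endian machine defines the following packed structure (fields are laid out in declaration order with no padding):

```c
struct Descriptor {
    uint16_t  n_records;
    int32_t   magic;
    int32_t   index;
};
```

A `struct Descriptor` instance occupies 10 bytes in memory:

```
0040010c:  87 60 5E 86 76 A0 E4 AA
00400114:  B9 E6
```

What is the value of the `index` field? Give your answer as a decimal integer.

-424039708

`index` follows `n_records` (2 B), `magic` (4 B), so it starts at offset 2 + 4 = 6 and occupies 4 bytes.
Bytes at offsets 6..9: E4 AA B9 E6.
Little-endian: lowest address holds the least-significant byte.
Reassemble most-significant byte first: E6 B9 AA E4 → 0xE6B9AAE4.
Top bit is set, so as a signed 32-bit value this is 0xE6B9AAE4 − 2^32 = -424039708.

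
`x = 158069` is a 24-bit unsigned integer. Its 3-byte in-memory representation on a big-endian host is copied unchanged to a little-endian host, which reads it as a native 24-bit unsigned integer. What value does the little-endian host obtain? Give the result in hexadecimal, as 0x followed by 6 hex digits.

0x756902

158069 in 24-bit hexadecimal is 0x026975.
Stored big-endian, the bytes at ascending addresses are 02 69 75.
Read back as little-endian, the first byte is least significant, giving 0x756902.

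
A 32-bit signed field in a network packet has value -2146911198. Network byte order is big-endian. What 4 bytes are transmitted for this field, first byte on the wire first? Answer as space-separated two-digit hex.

80 08 BC 22

Two's complement of -2146911198 in 32 bits: 2146911198 = 0x7FF743DE; invert → 0x8008BC21; add 1 → 0x8008BC22.
Split into bytes (most-significant first): 80 08 BC 22.
Big-endian stores the most-significant byte at the lowest address.
So the memory order matches the most-significant-first order: 80 08 BC 22.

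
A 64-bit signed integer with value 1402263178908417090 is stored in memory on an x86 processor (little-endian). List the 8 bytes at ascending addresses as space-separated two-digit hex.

42 3C 72 84 EE D6 75 13

1402263178908417090 in hexadecimal, padded to 64 bits, is 0x1375D6EE84723C42.
Split into bytes (most-significant first): 13 75 D6 EE 84 72 3C 42.
Little-endian: lowest address holds the least-significant byte.
So at ascending addresses the bytes are 42 3C 72 84 EE D6 75 13.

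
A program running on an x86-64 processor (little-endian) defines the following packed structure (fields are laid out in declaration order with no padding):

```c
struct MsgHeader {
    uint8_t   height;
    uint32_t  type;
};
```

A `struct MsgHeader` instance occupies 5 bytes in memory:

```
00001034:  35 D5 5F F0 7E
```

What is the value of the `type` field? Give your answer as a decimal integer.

2129682389

`type` follows `height` (1 byte), so it starts at byte offset 1 and occupies 4 bytes.
Bytes at offsets 1..4: D5 5F F0 7E.
Little-endian: lowest address holds the least-significant byte.
Reassemble most-significant byte first: 7E F0 5F D5 → 0x7EF05FD5.
0x7EF05FD5 = 2129682389.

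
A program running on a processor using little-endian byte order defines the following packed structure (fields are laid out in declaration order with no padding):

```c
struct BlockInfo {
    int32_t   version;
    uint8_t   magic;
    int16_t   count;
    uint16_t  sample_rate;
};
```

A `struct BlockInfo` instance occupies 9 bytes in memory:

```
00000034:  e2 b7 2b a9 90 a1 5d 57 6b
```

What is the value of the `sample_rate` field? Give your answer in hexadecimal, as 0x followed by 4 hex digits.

0x6B57

`sample_rate` follows `version` (4 B), `magic` (1 B), `count` (2 B), so it starts at offset 4 + 1 + 2 = 7 and occupies 2 bytes.
Bytes at offsets 7..8: 57 6B.
In little-endian order the low byte comes first in memory.
Reassemble most-significant byte first: 6B 57 → 0x6B57.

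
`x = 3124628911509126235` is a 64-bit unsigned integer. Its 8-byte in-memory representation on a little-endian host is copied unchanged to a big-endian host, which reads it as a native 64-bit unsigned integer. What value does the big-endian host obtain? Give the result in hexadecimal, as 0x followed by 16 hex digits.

0x5BBC6AA570E95C2B

3124628911509126235 in 64-bit hexadecimal is 0x2B5CE970A56ABC5B.
Stored little-endian, the bytes at ascending addresses are 5B BC 6A A5 70 E9 5C 2B.
Read back as big-endian, the last byte is least significant, giving 0x5BBC6AA570E95C2B.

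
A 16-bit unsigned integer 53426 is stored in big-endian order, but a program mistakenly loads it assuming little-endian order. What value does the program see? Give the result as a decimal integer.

53426 in 16-bit hexadecimal is 0xD0B2.
Stored big-endian, the bytes at ascending addresses are D0 B2.
Read back as little-endian, the first byte is least significant, giving 0xB2D0.
0xB2D0 = 45776.

45776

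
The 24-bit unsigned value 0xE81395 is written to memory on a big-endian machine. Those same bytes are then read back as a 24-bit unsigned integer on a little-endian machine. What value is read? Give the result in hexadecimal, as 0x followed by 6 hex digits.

Stored big-endian, the bytes at ascending addresses are E8 13 95.
Read back as little-endian, the first byte is least significant, giving 0x9513E8.

0x9513E8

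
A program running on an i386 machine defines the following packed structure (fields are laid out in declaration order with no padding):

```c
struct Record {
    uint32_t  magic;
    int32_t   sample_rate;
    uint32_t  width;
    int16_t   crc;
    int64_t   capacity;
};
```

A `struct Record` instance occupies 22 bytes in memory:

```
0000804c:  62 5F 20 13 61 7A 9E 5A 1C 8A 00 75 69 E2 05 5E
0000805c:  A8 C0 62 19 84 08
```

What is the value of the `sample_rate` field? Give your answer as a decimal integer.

`sample_rate` follows `magic` (4 bytes), so it starts at byte offset 4 and occupies 4 bytes.
Bytes at offsets 4..7: 61 7A 9E 5A.
Little-endian: lowest address holds the least-significant byte.
Reassemble most-significant byte first: 5A 9E 7A 61 → 0x5A9E7A61.
0x5A9E7A61 = 1520335457.

1520335457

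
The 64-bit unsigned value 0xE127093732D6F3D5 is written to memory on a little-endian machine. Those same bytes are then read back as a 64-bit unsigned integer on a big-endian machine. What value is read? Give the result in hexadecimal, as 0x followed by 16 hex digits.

Stored little-endian, the bytes at ascending addresses are D5 F3 D6 32 37 09 27 E1.
Read back as big-endian, the last byte is least significant, giving 0xD5F3D632370927E1.

0xD5F3D632370927E1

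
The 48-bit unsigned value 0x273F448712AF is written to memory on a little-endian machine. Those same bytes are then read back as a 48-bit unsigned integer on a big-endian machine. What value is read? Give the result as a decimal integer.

192494113668903

Stored little-endian, the bytes at ascending addresses are AF 12 87 44 3F 27.
Read back as big-endian, the last byte is least significant, giving 0xAF1287443F27.
0xAF1287443F27 = 192494113668903.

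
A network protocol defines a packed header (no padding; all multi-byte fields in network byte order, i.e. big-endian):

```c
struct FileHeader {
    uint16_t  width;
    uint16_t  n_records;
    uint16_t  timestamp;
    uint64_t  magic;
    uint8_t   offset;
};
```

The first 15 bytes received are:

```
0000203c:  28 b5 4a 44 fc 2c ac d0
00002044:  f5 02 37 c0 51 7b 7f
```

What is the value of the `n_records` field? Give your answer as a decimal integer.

`n_records` follows `width` (2 bytes), so it starts at byte offset 2 and occupies 2 bytes.
Bytes at offsets 2..3: 4A 44.
Big-endian: lowest address holds the most-significant byte.
The bytes are already most-significant first: 0x4A44.
0x4A44 = 19012.

19012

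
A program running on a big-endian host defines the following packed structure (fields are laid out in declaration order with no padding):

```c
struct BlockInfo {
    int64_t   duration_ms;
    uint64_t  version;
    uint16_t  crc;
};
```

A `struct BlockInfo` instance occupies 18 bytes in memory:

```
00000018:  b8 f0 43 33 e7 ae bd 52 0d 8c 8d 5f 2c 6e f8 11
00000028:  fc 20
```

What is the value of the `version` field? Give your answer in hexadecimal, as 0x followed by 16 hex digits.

0x0D8C8D5F2C6EF811

`version` follows `duration_ms` (8 bytes), so it starts at byte offset 8 and occupies 8 bytes.
Bytes at offsets 8..15: 0D 8C 8D 5F 2C 6E F8 11.
Big-endian: lowest address holds the most-significant byte.
The bytes are already most-significant first: 0x0D8C8D5F2C6EF811.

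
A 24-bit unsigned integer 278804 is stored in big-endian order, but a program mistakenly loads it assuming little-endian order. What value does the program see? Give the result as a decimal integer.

278804 in 24-bit hexadecimal is 0x044114.
Stored big-endian, the bytes at ascending addresses are 04 41 14.
Read back as little-endian, the first byte is least significant, giving 0x144104.
0x144104 = 1327364.

1327364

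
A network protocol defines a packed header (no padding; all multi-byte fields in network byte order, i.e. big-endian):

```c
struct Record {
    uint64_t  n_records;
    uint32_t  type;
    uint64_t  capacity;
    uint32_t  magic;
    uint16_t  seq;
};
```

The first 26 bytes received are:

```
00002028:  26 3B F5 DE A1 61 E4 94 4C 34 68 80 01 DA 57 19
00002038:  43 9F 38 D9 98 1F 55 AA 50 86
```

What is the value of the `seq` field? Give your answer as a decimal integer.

20614

`seq` follows `n_records` (8 B), `type` (4 B), `capacity` (8 B), `magic` (4 B), so it starts at offset 8 + 4 + 8 + 4 = 24 and occupies 2 bytes.
Bytes at offsets 24..25: 50 86.
In big-endian order the high byte comes first in memory.
The bytes are already most-significant first: 0x5086.
0x5086 = 20614.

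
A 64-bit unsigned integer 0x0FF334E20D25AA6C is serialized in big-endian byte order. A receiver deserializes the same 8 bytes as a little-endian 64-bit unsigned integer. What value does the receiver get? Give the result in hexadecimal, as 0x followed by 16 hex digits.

0x6CAA250DE234F30F

Stored big-endian, the bytes at ascending addresses are 0F F3 34 E2 0D 25 AA 6C.
Read back as little-endian, the first byte is least significant, giving 0x6CAA250DE234F30F.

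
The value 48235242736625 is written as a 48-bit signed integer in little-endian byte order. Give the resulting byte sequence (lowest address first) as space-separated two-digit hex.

48235242736625 in hexadecimal, padded to 48 bits, is 0x2BDEA4824BF1.
Split into bytes (most-significant first): 2B DE A4 82 4B F1.
Little-endian: lowest address holds the least-significant byte.
So at ascending addresses the bytes are F1 4B 82 A4 DE 2B.

F1 4B 82 A4 DE 2B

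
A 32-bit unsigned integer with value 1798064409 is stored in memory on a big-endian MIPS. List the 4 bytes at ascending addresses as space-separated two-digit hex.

6B 2C 49 19

1798064409 in hexadecimal, padded to 32 bits, is 0x6B2C4919.
Split into bytes (most-significant first): 6B 2C 49 19.
Big-endian: lowest address holds the most-significant byte.
So the memory order matches the most-significant-first order: 6B 2C 49 19.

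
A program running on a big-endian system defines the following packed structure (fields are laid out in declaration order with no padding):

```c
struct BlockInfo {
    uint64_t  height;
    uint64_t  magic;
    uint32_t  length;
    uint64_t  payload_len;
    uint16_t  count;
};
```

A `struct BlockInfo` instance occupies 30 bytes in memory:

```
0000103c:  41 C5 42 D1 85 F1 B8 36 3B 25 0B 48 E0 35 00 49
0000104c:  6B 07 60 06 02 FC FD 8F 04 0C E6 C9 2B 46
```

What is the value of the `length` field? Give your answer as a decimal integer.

1795645446

`length` follows `height` (8 B), `magic` (8 B), so it starts at offset 8 + 8 = 16 and occupies 4 bytes.
Bytes at offsets 16..19: 6B 07 60 06.
Big-endian stores the most-significant byte at the lowest address.
The bytes are already most-significant first: 0x6B076006.
0x6B076006 = 1795645446.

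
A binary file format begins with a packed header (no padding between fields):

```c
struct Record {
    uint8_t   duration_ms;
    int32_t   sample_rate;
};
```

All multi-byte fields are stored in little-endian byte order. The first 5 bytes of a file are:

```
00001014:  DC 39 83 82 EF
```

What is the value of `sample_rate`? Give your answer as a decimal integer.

`sample_rate` follows `duration_ms` (1 byte), so it starts at byte offset 1 and occupies 4 bytes.
Bytes at offsets 1..4: 39 83 82 EF.
In little-endian order the low byte comes first in memory.
Reassemble most-significant byte first: EF 82 83 39 → 0xEF828339.
Top bit is set, so as a signed 32-bit value this is 0xEF828339 − 2^32 = -276659399.

-276659399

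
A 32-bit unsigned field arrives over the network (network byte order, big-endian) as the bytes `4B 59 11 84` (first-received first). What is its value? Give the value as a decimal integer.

Big-endian stores the most-significant byte at the lowest address.
The bytes are already most-significant first: 0x4B591184.
0x4B591184 = 1264128388.

1264128388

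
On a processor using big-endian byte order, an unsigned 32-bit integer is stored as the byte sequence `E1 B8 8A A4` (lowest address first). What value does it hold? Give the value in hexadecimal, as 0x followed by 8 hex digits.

0xE1B88AA4

Big-endian: lowest address holds the most-significant byte.
The bytes are already most-significant first: 0xE1B88AA4.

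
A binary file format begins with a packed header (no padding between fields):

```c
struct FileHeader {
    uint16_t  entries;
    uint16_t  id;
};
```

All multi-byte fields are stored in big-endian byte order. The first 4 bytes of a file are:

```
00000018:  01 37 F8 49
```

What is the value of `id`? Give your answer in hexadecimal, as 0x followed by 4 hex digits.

`id` follows `entries` (2 bytes), so it starts at byte offset 2 and occupies 2 bytes.
Bytes at offsets 2..3: F8 49.
Big-endian stores the most-significant byte at the lowest address.
The bytes are already most-significant first: 0xF849.

0xF849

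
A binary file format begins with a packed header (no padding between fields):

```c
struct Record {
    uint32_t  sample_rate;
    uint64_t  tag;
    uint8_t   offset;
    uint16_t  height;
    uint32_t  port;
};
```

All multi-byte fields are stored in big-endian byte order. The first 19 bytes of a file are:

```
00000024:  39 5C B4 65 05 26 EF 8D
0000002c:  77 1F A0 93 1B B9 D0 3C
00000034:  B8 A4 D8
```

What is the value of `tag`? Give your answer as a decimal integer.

371247410172633235

`tag` follows `sample_rate` (4 bytes), so it starts at byte offset 4 and occupies 8 bytes.
Bytes at offsets 4..11: 05 26 EF 8D 77 1F A0 93.
In big-endian order the high byte comes first in memory.
The bytes are already most-significant first: 0x0526EF8D771FA093.
0x0526EF8D771FA093 = 371247410172633235.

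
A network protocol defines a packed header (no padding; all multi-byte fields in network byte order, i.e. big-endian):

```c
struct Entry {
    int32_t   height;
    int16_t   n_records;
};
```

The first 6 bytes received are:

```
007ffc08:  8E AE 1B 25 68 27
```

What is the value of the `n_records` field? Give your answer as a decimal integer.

`n_records` follows `height` (4 bytes), so it starts at byte offset 4 and occupies 2 bytes.
Bytes at offsets 4..5: 68 27.
Big-endian: lowest address holds the most-significant byte.
The bytes are already most-significant first: 0x6827.
0x6827 = 26663.

26663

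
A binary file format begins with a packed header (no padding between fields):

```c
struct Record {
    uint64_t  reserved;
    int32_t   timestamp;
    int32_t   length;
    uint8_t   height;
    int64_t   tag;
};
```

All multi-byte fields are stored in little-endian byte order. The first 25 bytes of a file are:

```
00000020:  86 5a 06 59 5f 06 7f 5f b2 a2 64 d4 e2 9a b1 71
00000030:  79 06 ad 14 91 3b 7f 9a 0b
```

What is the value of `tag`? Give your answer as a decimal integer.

836120574644497670

`tag` follows `reserved` (8 B), `timestamp` (4 B), `length` (4 B), `height` (1 B), so it starts at offset 8 + 4 + 4 + 1 = 17 and occupies 8 bytes.
Bytes at offsets 17..24: 06 AD 14 91 3B 7F 9A 0B.
Little-endian: lowest address holds the least-significant byte.
Reassemble most-significant byte first: 0B 9A 7F 3B 91 14 AD 06 → 0x0B9A7F3B9114AD06.
0x0B9A7F3B9114AD06 = 836120574644497670.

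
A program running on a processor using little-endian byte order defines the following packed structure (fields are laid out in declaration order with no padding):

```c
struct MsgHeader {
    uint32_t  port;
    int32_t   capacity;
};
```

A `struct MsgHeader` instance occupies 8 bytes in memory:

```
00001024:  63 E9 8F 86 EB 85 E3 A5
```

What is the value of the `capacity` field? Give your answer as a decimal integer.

`capacity` follows `port` (4 bytes), so it starts at byte offset 4 and occupies 4 bytes.
Bytes at offsets 4..7: EB 85 E3 A5.
In little-endian order the low byte comes first in memory.
Reassemble most-significant byte first: A5 E3 85 EB → 0xA5E385EB.
Top bit is set, so as a signed 32-bit value this is 0xA5E385EB − 2^32 = -1511815701.

-1511815701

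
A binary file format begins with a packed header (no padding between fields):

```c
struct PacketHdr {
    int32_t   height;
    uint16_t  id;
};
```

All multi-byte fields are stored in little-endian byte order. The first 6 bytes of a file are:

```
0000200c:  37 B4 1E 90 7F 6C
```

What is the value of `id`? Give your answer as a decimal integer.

`id` follows `height` (4 bytes), so it starts at byte offset 4 and occupies 2 bytes.
Bytes at offsets 4..5: 7F 6C.
Little-endian stores the least-significant byte at the lowest address.
Reassemble most-significant byte first: 6C 7F → 0x6C7F.
0x6C7F = 27775.

27775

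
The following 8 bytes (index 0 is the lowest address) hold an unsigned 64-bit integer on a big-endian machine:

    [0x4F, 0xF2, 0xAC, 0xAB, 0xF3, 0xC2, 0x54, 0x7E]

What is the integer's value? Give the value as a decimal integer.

Big-endian: lowest address holds the most-significant byte.
The bytes are already most-significant first: 0x4FF2ACABF3C2547E.
0x4FF2ACABF3C2547E = 5760856727889269886.

5760856727889269886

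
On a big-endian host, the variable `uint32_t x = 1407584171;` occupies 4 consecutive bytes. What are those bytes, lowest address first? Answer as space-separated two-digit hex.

1407584171 in hexadecimal, padded to 32 bits, is 0x53E607AB.
Split into bytes (most-significant first): 53 E6 07 AB.
Big-endian: lowest address holds the most-significant byte.
So the memory order matches the most-significant-first order: 53 E6 07 AB.

53 E6 07 AB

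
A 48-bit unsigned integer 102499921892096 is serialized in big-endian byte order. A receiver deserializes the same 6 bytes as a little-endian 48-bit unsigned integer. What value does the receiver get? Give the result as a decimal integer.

83468695901

102499921892096 in 48-bit hexadecimal is 0x5D391F6F1300.
Stored big-endian, the bytes at ascending addresses are 5D 39 1F 6F 13 00.
Read back as little-endian, the first byte is least significant, giving 0x00136F1F395D.
0x00136F1F395D = 83468695901.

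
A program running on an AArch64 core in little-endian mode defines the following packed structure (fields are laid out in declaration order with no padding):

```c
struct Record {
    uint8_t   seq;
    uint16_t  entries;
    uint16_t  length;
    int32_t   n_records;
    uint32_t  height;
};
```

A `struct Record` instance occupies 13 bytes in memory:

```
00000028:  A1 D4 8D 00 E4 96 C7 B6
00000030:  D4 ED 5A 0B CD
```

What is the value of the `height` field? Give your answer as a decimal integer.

3440073453

`height` follows `seq` (1 B), `entries` (2 B), `length` (2 B), `n_records` (4 B), so it starts at offset 1 + 2 + 2 + 4 = 9 and occupies 4 bytes.
Bytes at offsets 9..12: ED 5A 0B CD.
Little-endian stores the least-significant byte at the lowest address.
Reassemble most-significant byte first: CD 0B 5A ED → 0xCD0B5AED.
0xCD0B5AED = 3440073453.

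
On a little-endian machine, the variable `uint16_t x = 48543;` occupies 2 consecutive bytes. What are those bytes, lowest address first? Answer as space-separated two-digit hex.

9F BD

48543 in hexadecimal, padded to 16 bits, is 0xBD9F.
Split into bytes (most-significant first): BD 9F.
Little-endian stores the least-significant byte at the lowest address.
So at ascending addresses the bytes are 9F BD.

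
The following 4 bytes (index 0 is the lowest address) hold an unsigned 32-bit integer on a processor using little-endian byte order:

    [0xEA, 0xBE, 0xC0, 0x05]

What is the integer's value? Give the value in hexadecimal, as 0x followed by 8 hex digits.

Little-endian stores the least-significant byte at the lowest address.
Reassemble most-significant byte first: 05 C0 BE EA → 0x05C0BEEA.

0x05C0BEEA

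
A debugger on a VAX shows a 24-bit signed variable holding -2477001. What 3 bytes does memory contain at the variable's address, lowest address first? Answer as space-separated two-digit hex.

37 34 DA

Two's complement of -2477001 in 24 bits: 2477001 = 0x25CBC9; invert → 0xDA3436; add 1 → 0xDA3437.
Split into bytes (most-significant first): DA 34 37.
In little-endian order the low byte comes first in memory.
So at ascending addresses the bytes are 37 34 DA.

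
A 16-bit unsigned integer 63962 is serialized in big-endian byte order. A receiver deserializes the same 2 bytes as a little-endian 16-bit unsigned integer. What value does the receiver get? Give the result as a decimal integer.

56057

63962 in 16-bit hexadecimal is 0xF9DA.
Stored big-endian, the bytes at ascending addresses are F9 DA.
Read back as little-endian, the first byte is least significant, giving 0xDAF9.
0xDAF9 = 56057.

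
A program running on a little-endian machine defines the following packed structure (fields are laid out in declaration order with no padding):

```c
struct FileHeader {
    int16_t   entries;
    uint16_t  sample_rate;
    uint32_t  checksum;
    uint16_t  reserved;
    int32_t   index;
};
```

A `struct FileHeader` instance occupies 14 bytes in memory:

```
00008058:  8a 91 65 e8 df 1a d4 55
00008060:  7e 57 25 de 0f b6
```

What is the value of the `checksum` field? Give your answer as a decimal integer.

`checksum` follows `entries` (2 B), `sample_rate` (2 B), so it starts at offset 2 + 2 = 4 and occupies 4 bytes.
Bytes at offsets 4..7: DF 1A D4 55.
Little-endian: lowest address holds the least-significant byte.
Reassemble most-significant byte first: 55 D4 1A DF → 0x55D41ADF.
0x55D41ADF = 1439963871.

1439963871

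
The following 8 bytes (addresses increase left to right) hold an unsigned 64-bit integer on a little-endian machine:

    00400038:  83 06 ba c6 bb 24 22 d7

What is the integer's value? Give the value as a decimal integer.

In little-endian order the low byte comes first in memory.
Reassemble most-significant byte first: D7 22 24 BB C6 BA 06 83 → 0xD72224BBC6BA0683.
0xD72224BBC6BA0683 = 15501993256274232963.

15501993256274232963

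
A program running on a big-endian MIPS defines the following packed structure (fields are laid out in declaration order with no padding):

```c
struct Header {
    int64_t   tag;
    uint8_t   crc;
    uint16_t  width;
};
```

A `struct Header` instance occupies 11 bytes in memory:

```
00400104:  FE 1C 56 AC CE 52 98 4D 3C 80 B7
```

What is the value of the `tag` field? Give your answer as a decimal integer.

-136138588532074419

`tag` is the first field, at byte offset 0, occupying 8 bytes.
Bytes at offsets 0..7: FE 1C 56 AC CE 52 98 4D.
Big-endian: lowest address holds the most-significant byte.
The bytes are already most-significant first: 0xFE1C56ACCE52984D.
Top bit is set, so as a signed 64-bit value this is 0xFE1C56ACCE52984D − 2^64 = -136138588532074419.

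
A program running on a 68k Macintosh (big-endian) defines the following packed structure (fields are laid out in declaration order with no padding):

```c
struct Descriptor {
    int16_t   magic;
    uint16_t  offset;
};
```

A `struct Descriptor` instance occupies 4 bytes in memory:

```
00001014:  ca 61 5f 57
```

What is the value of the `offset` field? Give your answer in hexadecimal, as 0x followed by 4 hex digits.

0x5F57

`offset` follows `magic` (2 bytes), so it starts at byte offset 2 and occupies 2 bytes.
Bytes at offsets 2..3: 5F 57.
Big-endian: lowest address holds the most-significant byte.
The bytes are already most-significant first: 0x5F57.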